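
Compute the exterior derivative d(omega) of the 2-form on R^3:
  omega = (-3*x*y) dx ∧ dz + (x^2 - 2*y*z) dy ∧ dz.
d(omega) = (5*x) dx ∧ dy ∧ dz

For a 2-form omega = sum_{i<j} g_{ij} dx_i ∧ dx_j, the exterior derivative is
  d(omega) = sum_{i<j} d(g_{ij}) ∧ dx_i ∧ dx_j = sum_{i<j, k} (∂g_{ij}/∂x_k) dx_k ∧ dx_i ∧ dx_j.
Expand each term, using dx_k ∧ dx_i ∧ dx_j = sgn(permutation) dx_{(a)} ∧ dx_{(b)} ∧ dx_{(c)} with (a < b < c) sorted:
  d(-3*x*y) includes (∂/∂y)(-3*x*y) dy = (-3*x) dy, which multiplied by dx ∧ dz gives (3*x) dx ∧ dy ∧ dz
  d(x^2 - 2*y*z) includes (∂/∂x)(x^2 - 2*y*z) dx = (2*x) dx, which multiplied by dy ∧ dz gives (2*x) dx ∧ dy ∧ dz
Collecting like 3-forms: d(omega) = (5*x) dx ∧ dy ∧ dz.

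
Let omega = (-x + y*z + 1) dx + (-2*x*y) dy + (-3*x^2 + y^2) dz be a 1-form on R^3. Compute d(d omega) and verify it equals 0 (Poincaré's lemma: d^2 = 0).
d(d omega) = 0

Step 1: d omega = sum_{i<j} (∂f_j/∂x_i - ∂f_i/∂x_j) dx_i ∧ dx_j:
  coeff of dx ∧ dy: -2*y - z
  coeff of dx ∧ dz: -6*x - y
  coeff of dy ∧ dz: 2*y
Step 2: Apply d again to each 2-form coefficient. The only possible 3-form in R^3 is dx ∧ dy ∧ dz, with coefficient
  ∂(coeff of dy∧dz)/∂x - ∂(coeff of dx∧dz)/∂y + ∂(coeff of dx∧dy)/∂z
  = ∂/∂x (2*y) - ∂/∂y (-6*x - y) + ∂/∂z (-2*y - z).
Each of these terms simplifies to sums of mixed partials that cancel in pairs. The result is 0 (by equality of mixed partials for smooth functions — Schwarz / Clairaut).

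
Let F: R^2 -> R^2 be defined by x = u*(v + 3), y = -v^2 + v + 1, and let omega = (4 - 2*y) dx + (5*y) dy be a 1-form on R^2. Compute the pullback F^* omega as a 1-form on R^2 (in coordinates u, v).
F^* omega = (2*v^3 + 4*v^2 - 4*v + 6) du + (2*u*v^2 - 2*u*v + 2*u + 10*v^3 - 15*v^2 - 5*v + 5) dv

Using F^*(f dg) = (f ∘ F) d(g ∘ F), substitute each coordinate x_i by F_i(u, v) in f_i, and replace dx_i by d F_i = (∂F_i/∂u) du + (∂F_i/∂v) dv.
  For the x component: f_1(F) = 2*v^2 - 2*v + 2; d F_1 = (v + 3) du + (u) dv
  For the y component: f_2(F) = -5*v^2 + 5*v + 5; d F_2 = (0) du + (1 - 2*v) dv
Combining and collecting du, dv coefficients:
  coeff of du: 2*v^3 + 4*v^2 - 4*v + 6
  coeff of dv: 2*u*v^2 - 2*u*v + 2*u + 10*v^3 - 15*v^2 - 5*v + 5
F^* omega = (2*v^3 + 4*v^2 - 4*v + 6) du + (2*u*v^2 - 2*u*v + 2*u + 10*v^3 - 15*v^2 - 5*v + 5) dv.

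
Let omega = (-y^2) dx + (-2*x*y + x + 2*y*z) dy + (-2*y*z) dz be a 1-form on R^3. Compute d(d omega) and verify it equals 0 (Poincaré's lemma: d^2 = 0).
d(d omega) = 0

Step 1: d omega = sum_{i<j} (∂f_j/∂x_i - ∂f_i/∂x_j) dx_i ∧ dx_j:
  coeff of dx ∧ dy: 1
  coeff of dx ∧ dz: 0
  coeff of dy ∧ dz: -2*y - 2*z
Step 2: Apply d again to each 2-form coefficient. The only possible 3-form in R^3 is dx ∧ dy ∧ dz, with coefficient
  ∂(coeff of dy∧dz)/∂x - ∂(coeff of dx∧dz)/∂y + ∂(coeff of dx∧dy)/∂z
  = ∂/∂x (-2*y - 2*z) - ∂/∂y (0) + ∂/∂z (1).
Each of these terms simplifies to sums of mixed partials that cancel in pairs. The result is 0 (by equality of mixed partials for smooth functions — Schwarz / Clairaut).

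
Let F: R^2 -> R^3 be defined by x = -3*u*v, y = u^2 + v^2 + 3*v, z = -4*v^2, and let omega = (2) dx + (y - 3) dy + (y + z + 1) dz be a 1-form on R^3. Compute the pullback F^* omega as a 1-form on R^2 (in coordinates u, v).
F^* omega = (2*u^3 + 2*u*v^2 + 6*u*v - 6*u - 6*v) du + (-6*u^2*v + 3*u^2 - 6*u + 26*v^3 - 15*v^2 - 5*v - 9) dv

Using F^*(f dg) = (f ∘ F) d(g ∘ F), substitute each coordinate x_i by F_i(u, v) in f_i, and replace dx_i by d F_i = (∂F_i/∂u) du + (∂F_i/∂v) dv.
  For the x component: f_1(F) = 2; d F_1 = (-3*v) du + (-3*u) dv
  For the y component: f_2(F) = u^2 + v^2 + 3*v - 3; d F_2 = (2*u) du + (2*v + 3) dv
  For the z component: f_3(F) = u^2 - 3*v^2 + 3*v + 1; d F_3 = (0) du + (-8*v) dv
Combining and collecting du, dv coefficients:
  coeff of du: 2*u^3 + 2*u*v^2 + 6*u*v - 6*u - 6*v
  coeff of dv: -6*u^2*v + 3*u^2 - 6*u + 26*v^3 - 15*v^2 - 5*v - 9
F^* omega = (2*u^3 + 2*u*v^2 + 6*u*v - 6*u - 6*v) du + (-6*u^2*v + 3*u^2 - 6*u + 26*v^3 - 15*v^2 - 5*v - 9) dv.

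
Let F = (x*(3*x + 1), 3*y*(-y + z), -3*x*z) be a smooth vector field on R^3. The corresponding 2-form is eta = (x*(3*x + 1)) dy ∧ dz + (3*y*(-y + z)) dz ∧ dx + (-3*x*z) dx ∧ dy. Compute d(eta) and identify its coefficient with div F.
d(eta) = (3*x - 6*y + 3*z + 1) dx ∧ dy ∧ dz; div F = 3*x - 6*y + 3*z + 1

For a 2-form in R^3 of the form above, applying d gives a 3-form with coefficient ∂P/∂x + ∂Q/∂y + ∂R/∂z:
  ∂P/∂x = 6*x + 1
  ∂Q/∂y = -6*y + 3*z
  ∂R/∂z = -3*x
Sum = 3*x - 6*y + 3*z + 1, which is exactly div F.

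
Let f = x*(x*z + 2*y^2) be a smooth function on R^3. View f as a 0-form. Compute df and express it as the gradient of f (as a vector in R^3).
df = (2*x*z + 2*y^2) dx + (4*x*y) dy + (x^2) dz; grad f = (2*x*z + 2*y^2, 4*x*y, x^2)

For a 0-form f, d f = (∂f/∂x) dx + (∂f/∂y) dy + (∂f/∂z) dz. The components of the vector representation are exactly the entries of grad f in Cartesian coordinates:
  ∂f/∂x = 2*x*z + 2*y^2
  ∂f/∂y = 4*x*y
  ∂f/∂z = x^2.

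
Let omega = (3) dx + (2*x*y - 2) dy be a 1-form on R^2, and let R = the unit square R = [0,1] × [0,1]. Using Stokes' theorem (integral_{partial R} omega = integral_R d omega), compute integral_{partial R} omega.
integral_(partial R) omega = 1

Stokes: integral_partial_R omega = integral_R d omega with d omega = (∂Q/∂x - ∂P/∂y) dx ∧ dy.
  ∂Q/∂x = 2*y
  ∂P/∂y = 0
  integrand = ∂Q/∂x - ∂P/∂y = 2*y.
Integrating over R: integral_0^1 integral_0^1 (2*y) dx dy = 1.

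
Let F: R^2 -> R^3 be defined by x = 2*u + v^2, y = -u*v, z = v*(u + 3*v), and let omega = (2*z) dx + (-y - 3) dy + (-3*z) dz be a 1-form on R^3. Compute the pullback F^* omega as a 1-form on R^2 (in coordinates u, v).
F^* omega = (v*(-4*u*v + 4*u - 9*v^2 + 12*v + 3)) du + (-4*u^2*v - 23*u*v^2 + 3*u - 42*v^3) dv

Using F^*(f dg) = (f ∘ F) d(g ∘ F), substitute each coordinate x_i by F_i(u, v) in f_i, and replace dx_i by d F_i = (∂F_i/∂u) du + (∂F_i/∂v) dv.
  For the x component: f_1(F) = 2*v*(u + 3*v); d F_1 = (2) du + (2*v) dv
  For the y component: f_2(F) = u*v - 3; d F_2 = (-v) du + (-u) dv
  For the z component: f_3(F) = 3*v*(-u - 3*v); d F_3 = (v) du + (u + 6*v) dv
Combining and collecting du, dv coefficients:
  coeff of du: v*(-4*u*v + 4*u - 9*v^2 + 12*v + 3)
  coeff of dv: -4*u^2*v - 23*u*v^2 + 3*u - 42*v^3
F^* omega = (v*(-4*u*v + 4*u - 9*v^2 + 12*v + 3)) du + (-4*u^2*v - 23*u*v^2 + 3*u - 42*v^3) dv.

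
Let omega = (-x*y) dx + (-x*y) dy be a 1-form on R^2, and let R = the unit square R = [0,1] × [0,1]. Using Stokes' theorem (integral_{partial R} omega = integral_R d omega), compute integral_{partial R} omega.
integral_(partial R) omega = 0

Stokes: integral_partial_R omega = integral_R d omega with d omega = (∂Q/∂x - ∂P/∂y) dx ∧ dy.
  ∂Q/∂x = -y
  ∂P/∂y = -x
  integrand = ∂Q/∂x - ∂P/∂y = x - y.
Integrating over R: integral_0^1 integral_0^1 (x - y) dx dy = 0.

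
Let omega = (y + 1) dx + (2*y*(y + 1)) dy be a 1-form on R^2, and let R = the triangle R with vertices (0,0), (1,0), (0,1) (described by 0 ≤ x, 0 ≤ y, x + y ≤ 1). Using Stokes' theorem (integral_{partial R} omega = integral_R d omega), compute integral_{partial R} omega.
integral_(partial R) omega = -1/2

Stokes: integral_partial_R omega = integral_R d omega with d omega = (∂Q/∂x - ∂P/∂y) dx ∧ dy.
  ∂Q/∂x = 0
  ∂P/∂y = 1
  integrand = ∂Q/∂x - ∂P/∂y = -1.
Integrating over R: integral_0^1 integral_0^{1-x} (-1) dy dx = -1/2.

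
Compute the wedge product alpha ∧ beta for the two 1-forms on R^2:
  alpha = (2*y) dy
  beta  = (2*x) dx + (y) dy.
alpha ∧ beta = (-4*x*y) dx ∧ dy

Distribute the wedge, using dx_i ∧ dx_j = -dx_j ∧ dx_i and dx_i ∧ dx_i = 0. For each pair (i, j) with i < j, the coefficient of dx_i ∧ dx_j in alpha ∧ beta is (alpha_i * beta_j - alpha_j * beta_i). Collecting: alpha ∧ beta = (-4*x*y) dx ∧ dy.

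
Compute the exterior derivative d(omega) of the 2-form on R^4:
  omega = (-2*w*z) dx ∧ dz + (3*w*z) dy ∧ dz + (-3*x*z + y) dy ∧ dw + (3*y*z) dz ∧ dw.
d(omega) = (-2*z) dx ∧ dz ∧ dw + (3*x + 6*z) dy ∧ dz ∧ dw + (-3*z) dx ∧ dy ∧ dw

For a 2-form omega = sum_{i<j} g_{ij} dx_i ∧ dx_j, the exterior derivative is
  d(omega) = sum_{i<j} d(g_{ij}) ∧ dx_i ∧ dx_j = sum_{i<j, k} (∂g_{ij}/∂x_k) dx_k ∧ dx_i ∧ dx_j.
Expand each term, using dx_k ∧ dx_i ∧ dx_j = sgn(permutation) dx_{(a)} ∧ dx_{(b)} ∧ dx_{(c)} with (a < b < c) sorted:
  d(-2*w*z) includes (∂/∂w)(-2*w*z) dw = (-2*z) dw, which multiplied by dx ∧ dz gives (-2*z) dx ∧ dz ∧ dw
  d(3*w*z) includes (∂/∂w)(3*w*z) dw = (3*z) dw, which multiplied by dy ∧ dz gives (3*z) dy ∧ dz ∧ dw
  d(-3*x*z + y) includes (∂/∂x)(-3*x*z + y) dx = (-3*z) dx, which multiplied by dy ∧ dw gives (-3*z) dx ∧ dy ∧ dw
  d(-3*x*z + y) includes (∂/∂z)(-3*x*z + y) dz = (-3*x) dz, which multiplied by dy ∧ dw gives (3*x) dy ∧ dz ∧ dw
  d(3*y*z) includes (∂/∂y)(3*y*z) dy = (3*z) dy, which multiplied by dz ∧ dw gives (3*z) dy ∧ dz ∧ dw
Collecting like 3-forms: d(omega) = (-2*z) dx ∧ dz ∧ dw + (3*x + 6*z) dy ∧ dz ∧ dw + (-3*z) dx ∧ dy ∧ dw.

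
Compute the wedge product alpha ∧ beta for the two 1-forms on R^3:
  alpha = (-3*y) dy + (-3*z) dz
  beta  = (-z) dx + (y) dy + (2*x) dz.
alpha ∧ beta = (-3*y*z) dx ∧ dy + (3*y*(-2*x + z)) dy ∧ dz + (-3*z^2) dx ∧ dz

Distribute the wedge, using dx_i ∧ dx_j = -dx_j ∧ dx_i and dx_i ∧ dx_i = 0. For each pair (i, j) with i < j, the coefficient of dx_i ∧ dx_j in alpha ∧ beta is (alpha_i * beta_j - alpha_j * beta_i). Collecting: alpha ∧ beta = (-3*y*z) dx ∧ dy + (3*y*(-2*x + z)) dy ∧ dz + (-3*z^2) dx ∧ dz.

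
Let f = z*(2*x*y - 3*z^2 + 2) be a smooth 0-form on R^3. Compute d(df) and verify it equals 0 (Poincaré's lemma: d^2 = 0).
d(df) = 0

Step 1: df = sum_i (∂f/∂x_i) dx_i = (2*y*z) dx + (2*x*z) dy + (2*x*y - 9*z^2 + 2) dz.
Step 2: Apply d again. Using the 1-form formula, the coefficient of dx ∧ dy in d(df) is ∂^2 f/∂x ∂y - ∂^2 f/∂y ∂x = (2*z) - (2*z) = 0 (equality of mixed partials for smooth f).
Similarly for dx ∧ dz and dy ∧ dz — all coefficients vanish. So d(df) = 0.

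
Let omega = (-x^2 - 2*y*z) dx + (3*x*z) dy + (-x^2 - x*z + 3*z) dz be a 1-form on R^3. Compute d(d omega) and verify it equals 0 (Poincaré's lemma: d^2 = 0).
d(d omega) = 0

Step 1: d omega = sum_{i<j} (∂f_j/∂x_i - ∂f_i/∂x_j) dx_i ∧ dx_j:
  coeff of dx ∧ dy: 5*z
  coeff of dx ∧ dz: -2*x + 2*y - z
  coeff of dy ∧ dz: -3*x
Step 2: Apply d again to each 2-form coefficient. The only possible 3-form in R^3 is dx ∧ dy ∧ dz, with coefficient
  ∂(coeff of dy∧dz)/∂x - ∂(coeff of dx∧dz)/∂y + ∂(coeff of dx∧dy)/∂z
  = ∂/∂x (-3*x) - ∂/∂y (-2*x + 2*y - z) + ∂/∂z (5*z).
Each of these terms simplifies to sums of mixed partials that cancel in pairs. The result is 0 (by equality of mixed partials for smooth functions — Schwarz / Clairaut).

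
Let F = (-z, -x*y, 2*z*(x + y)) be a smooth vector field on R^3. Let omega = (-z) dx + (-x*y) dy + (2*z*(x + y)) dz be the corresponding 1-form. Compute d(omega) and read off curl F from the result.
d(omega) = (2*z) dy ∧ dz + (-2*z - 1) dz ∧ dx + (-y) dx ∧ dy; curl F = (2*z, -2*z - 1, -y)

d omega = sum_{i<j} (∂f_j/∂x_i - ∂f_i/∂x_j) dx_i ∧ dx_j. Under the identification (dy ∧ dz, dz ∧ dx, dx ∧ dy) ↔ (e_x, e_y, e_z), the coefficients are exactly the components of curl F. Compute:
  ∂R/∂y - ∂Q/∂z = (2*z) - (0) = 2*z
  ∂P/∂z - ∂R/∂x = (-1) - (2*z) = -2*z - 1
  ∂Q/∂x - ∂P/∂y = (-y) - (0) = -y.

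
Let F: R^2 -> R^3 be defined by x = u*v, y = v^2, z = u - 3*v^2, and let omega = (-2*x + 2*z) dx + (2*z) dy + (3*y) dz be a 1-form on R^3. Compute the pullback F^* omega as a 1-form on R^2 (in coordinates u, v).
F^* omega = (v*(-2*u*v + 2*u - 6*v^2 + 3*v)) du + (-2*u^2*v + 2*u^2 - 6*u*v^2 + 4*u*v - 30*v^3) dv

Using F^*(f dg) = (f ∘ F) d(g ∘ F), substitute each coordinate x_i by F_i(u, v) in f_i, and replace dx_i by d F_i = (∂F_i/∂u) du + (∂F_i/∂v) dv.
  For the x component: f_1(F) = -2*u*v + 2*u - 6*v^2; d F_1 = (v) du + (u) dv
  For the y component: f_2(F) = 2*u - 6*v^2; d F_2 = (0) du + (2*v) dv
  For the z component: f_3(F) = 3*v^2; d F_3 = (1) du + (-6*v) dv
Combining and collecting du, dv coefficients:
  coeff of du: v*(-2*u*v + 2*u - 6*v^2 + 3*v)
  coeff of dv: -2*u^2*v + 2*u^2 - 6*u*v^2 + 4*u*v - 30*v^3
F^* omega = (v*(-2*u*v + 2*u - 6*v^2 + 3*v)) du + (-2*u^2*v + 2*u^2 - 6*u*v^2 + 4*u*v - 30*v^3) dv.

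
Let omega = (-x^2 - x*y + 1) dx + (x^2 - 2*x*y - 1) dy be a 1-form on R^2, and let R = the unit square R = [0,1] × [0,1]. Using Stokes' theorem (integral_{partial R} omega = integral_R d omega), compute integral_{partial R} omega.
integral_(partial R) omega = 1/2

Stokes: integral_partial_R omega = integral_R d omega with d omega = (∂Q/∂x - ∂P/∂y) dx ∧ dy.
  ∂Q/∂x = 2*x - 2*y
  ∂P/∂y = -x
  integrand = ∂Q/∂x - ∂P/∂y = 3*x - 2*y.
Integrating over R: integral_0^1 integral_0^1 (3*x - 2*y) dx dy = 1/2.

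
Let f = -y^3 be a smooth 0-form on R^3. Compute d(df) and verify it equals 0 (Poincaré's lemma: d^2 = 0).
d(df) = 0

Step 1: df = sum_i (∂f/∂x_i) dx_i = (0) dx + (-3*y^2) dy + (0) dz.
Step 2: Apply d again. Using the 1-form formula, the coefficient of dx ∧ dy in d(df) is ∂^2 f/∂x ∂y - ∂^2 f/∂y ∂x = (0) - (0) = 0 (equality of mixed partials for smooth f).
Similarly for dx ∧ dz and dy ∧ dz — all coefficients vanish. So d(df) = 0.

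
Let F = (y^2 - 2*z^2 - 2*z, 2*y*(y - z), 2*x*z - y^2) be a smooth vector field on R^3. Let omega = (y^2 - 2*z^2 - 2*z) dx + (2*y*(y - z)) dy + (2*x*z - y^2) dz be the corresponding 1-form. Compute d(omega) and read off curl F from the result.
d(omega) = (0) dy ∧ dz + (-6*z - 2) dz ∧ dx + (-2*y) dx ∧ dy; curl F = (0, -6*z - 2, -2*y)

d omega = sum_{i<j} (∂f_j/∂x_i - ∂f_i/∂x_j) dx_i ∧ dx_j. Under the identification (dy ∧ dz, dz ∧ dx, dx ∧ dy) ↔ (e_x, e_y, e_z), the coefficients are exactly the components of curl F. Compute:
  ∂R/∂y - ∂Q/∂z = (-2*y) - (-2*y) = 0
  ∂P/∂z - ∂R/∂x = (-4*z - 2) - (2*z) = -6*z - 2
  ∂Q/∂x - ∂P/∂y = (0) - (2*y) = -2*y.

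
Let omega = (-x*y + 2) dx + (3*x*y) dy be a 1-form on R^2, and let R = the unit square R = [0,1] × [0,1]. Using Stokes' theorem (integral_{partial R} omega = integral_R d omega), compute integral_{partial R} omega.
integral_(partial R) omega = 2

Stokes: integral_partial_R omega = integral_R d omega with d omega = (∂Q/∂x - ∂P/∂y) dx ∧ dy.
  ∂Q/∂x = 3*y
  ∂P/∂y = -x
  integrand = ∂Q/∂x - ∂P/∂y = x + 3*y.
Integrating over R: integral_0^1 integral_0^1 (x + 3*y) dx dy = 2.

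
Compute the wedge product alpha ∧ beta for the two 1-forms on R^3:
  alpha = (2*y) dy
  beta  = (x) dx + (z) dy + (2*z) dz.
alpha ∧ beta = (-2*x*y) dx ∧ dy + (4*y*z) dy ∧ dz

Distribute the wedge, using dx_i ∧ dx_j = -dx_j ∧ dx_i and dx_i ∧ dx_i = 0. For each pair (i, j) with i < j, the coefficient of dx_i ∧ dx_j in alpha ∧ beta is (alpha_i * beta_j - alpha_j * beta_i). Collecting: alpha ∧ beta = (-2*x*y) dx ∧ dy + (4*y*z) dy ∧ dz.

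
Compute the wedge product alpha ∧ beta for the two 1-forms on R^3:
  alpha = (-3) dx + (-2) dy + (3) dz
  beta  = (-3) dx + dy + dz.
alpha ∧ beta = (-9) dx ∧ dy + (6) dx ∧ dz + (-5) dy ∧ dz

Distribute the wedge, using dx_i ∧ dx_j = -dx_j ∧ dx_i and dx_i ∧ dx_i = 0. For each pair (i, j) with i < j, the coefficient of dx_i ∧ dx_j in alpha ∧ beta is (alpha_i * beta_j - alpha_j * beta_i). Collecting: alpha ∧ beta = (-9) dx ∧ dy + (6) dx ∧ dz + (-5) dy ∧ dz.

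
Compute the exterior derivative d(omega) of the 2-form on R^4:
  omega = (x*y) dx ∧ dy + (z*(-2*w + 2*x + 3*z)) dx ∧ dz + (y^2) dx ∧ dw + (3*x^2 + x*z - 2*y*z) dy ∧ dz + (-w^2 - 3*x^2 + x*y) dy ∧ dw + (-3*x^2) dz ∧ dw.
d(omega) = (-6*x - 2*z) dx ∧ dz ∧ dw + (-6*x - y) dx ∧ dy ∧ dw + (6*x + z) dx ∧ dy ∧ dz

For a 2-form omega = sum_{i<j} g_{ij} dx_i ∧ dx_j, the exterior derivative is
  d(omega) = sum_{i<j} d(g_{ij}) ∧ dx_i ∧ dx_j = sum_{i<j, k} (∂g_{ij}/∂x_k) dx_k ∧ dx_i ∧ dx_j.
Expand each term, using dx_k ∧ dx_i ∧ dx_j = sgn(permutation) dx_{(a)} ∧ dx_{(b)} ∧ dx_{(c)} with (a < b < c) sorted:
  d(z*(-2*w + 2*x + 3*z)) includes (∂/∂w)(z*(-2*w + 2*x + 3*z)) dw = (-2*z) dw, which multiplied by dx ∧ dz gives (-2*z) dx ∧ dz ∧ dw
  d(y^2) includes (∂/∂y)(y^2) dy = (2*y) dy, which multiplied by dx ∧ dw gives (-2*y) dx ∧ dy ∧ dw
  d(3*x^2 + x*z - 2*y*z) includes (∂/∂x)(3*x^2 + x*z - 2*y*z) dx = (6*x + z) dx, which multiplied by dy ∧ dz gives (6*x + z) dx ∧ dy ∧ dz
  d(-w^2 - 3*x^2 + x*y) includes (∂/∂x)(-w^2 - 3*x^2 + x*y) dx = (-6*x + y) dx, which multiplied by dy ∧ dw gives (-6*x + y) dx ∧ dy ∧ dw
  d(-3*x^2) includes (∂/∂x)(-3*x^2) dx = (-6*x) dx, which multiplied by dz ∧ dw gives (-6*x) dx ∧ dz ∧ dw
Collecting like 3-forms: d(omega) = (-6*x - 2*z) dx ∧ dz ∧ dw + (-6*x - y) dx ∧ dy ∧ dw + (6*x + z) dx ∧ dy ∧ dz.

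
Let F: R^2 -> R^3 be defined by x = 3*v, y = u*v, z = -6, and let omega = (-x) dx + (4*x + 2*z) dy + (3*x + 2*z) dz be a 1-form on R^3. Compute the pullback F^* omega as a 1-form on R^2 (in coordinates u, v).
F^* omega = (12*v*(v - 1)) du + (12*u*v - 12*u - 9*v) dv

Using F^*(f dg) = (f ∘ F) d(g ∘ F), substitute each coordinate x_i by F_i(u, v) in f_i, and replace dx_i by d F_i = (∂F_i/∂u) du + (∂F_i/∂v) dv.
  For the x component: f_1(F) = -3*v; d F_1 = (0) du + (3) dv
  For the y component: f_2(F) = 12*v - 12; d F_2 = (v) du + (u) dv
  For the z component: f_3(F) = 9*v - 12; d F_3 = (0) du + (0) dv
Combining and collecting du, dv coefficients:
  coeff of du: 12*v*(v - 1)
  coeff of dv: 12*u*v - 12*u - 9*v
F^* omega = (12*v*(v - 1)) du + (12*u*v - 12*u - 9*v) dv.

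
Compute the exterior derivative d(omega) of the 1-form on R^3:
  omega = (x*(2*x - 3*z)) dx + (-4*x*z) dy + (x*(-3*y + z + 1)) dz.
d(omega) = (-4*z) dx ∧ dy + (3*x - 3*y + z + 1) dx ∧ dz + (x) dy ∧ dz

For a 1-form omega = sum_i f_i dx_i, the exterior derivative is
  d(omega) = sum_{i < j} (∂f_j/∂x_i - ∂f_i/∂x_j) dx_i ∧ dx_j.
  coefficient of dx ∧ dy: ∂f_2/∂x - ∂f_1/∂y = ∂(-4*x*z)/∂x - ∂(x*(2*x - 3*z))/∂y = -4*z
  coefficient of dx ∧ dz: ∂f_3/∂x - ∂f_1/∂z = ∂(x*(-3*y + z + 1))/∂x - ∂(x*(2*x - 3*z))/∂z = 3*x - 3*y + z + 1
  coefficient of dy ∧ dz: ∂f_3/∂y - ∂f_2/∂z = ∂(x*(-3*y + z + 1))/∂y - ∂(-4*x*z)/∂z = x
Assembling: d(omega) = (-4*z) dx ∧ dy + (3*x - 3*y + z + 1) dx ∧ dz + (x) dy ∧ dz.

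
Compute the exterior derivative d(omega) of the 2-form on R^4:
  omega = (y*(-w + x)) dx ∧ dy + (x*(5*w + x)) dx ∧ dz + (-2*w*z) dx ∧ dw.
d(omega) = (-y) dx ∧ dy ∧ dw + (2*w + 5*x) dx ∧ dz ∧ dw

For a 2-form omega = sum_{i<j} g_{ij} dx_i ∧ dx_j, the exterior derivative is
  d(omega) = sum_{i<j} d(g_{ij}) ∧ dx_i ∧ dx_j = sum_{i<j, k} (∂g_{ij}/∂x_k) dx_k ∧ dx_i ∧ dx_j.
Expand each term, using dx_k ∧ dx_i ∧ dx_j = sgn(permutation) dx_{(a)} ∧ dx_{(b)} ∧ dx_{(c)} with (a < b < c) sorted:
  d(y*(-w + x)) includes (∂/∂w)(y*(-w + x)) dw = (-y) dw, which multiplied by dx ∧ dy gives (-y) dx ∧ dy ∧ dw
  d(x*(5*w + x)) includes (∂/∂w)(x*(5*w + x)) dw = (5*x) dw, which multiplied by dx ∧ dz gives (5*x) dx ∧ dz ∧ dw
  d(-2*w*z) includes (∂/∂z)(-2*w*z) dz = (-2*w) dz, which multiplied by dx ∧ dw gives (2*w) dx ∧ dz ∧ dw
Collecting like 3-forms: d(omega) = (-y) dx ∧ dy ∧ dw + (2*w + 5*x) dx ∧ dz ∧ dw.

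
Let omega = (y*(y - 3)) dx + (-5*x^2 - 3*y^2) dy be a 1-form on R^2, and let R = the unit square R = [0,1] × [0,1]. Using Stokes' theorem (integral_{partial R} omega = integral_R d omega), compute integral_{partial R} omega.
integral_(partial R) omega = -3

Stokes: integral_partial_R omega = integral_R d omega with d omega = (∂Q/∂x - ∂P/∂y) dx ∧ dy.
  ∂Q/∂x = -10*x
  ∂P/∂y = 2*y - 3
  integrand = ∂Q/∂x - ∂P/∂y = -10*x - 2*y + 3.
Integrating over R: integral_0^1 integral_0^1 (-10*x - 2*y + 3) dx dy = -3.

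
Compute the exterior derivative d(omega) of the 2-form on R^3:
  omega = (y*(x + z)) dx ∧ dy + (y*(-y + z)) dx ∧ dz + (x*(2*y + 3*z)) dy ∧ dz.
d(omega) = (5*y + 2*z) dx ∧ dy ∧ dz

For a 2-form omega = sum_{i<j} g_{ij} dx_i ∧ dx_j, the exterior derivative is
  d(omega) = sum_{i<j} d(g_{ij}) ∧ dx_i ∧ dx_j = sum_{i<j, k} (∂g_{ij}/∂x_k) dx_k ∧ dx_i ∧ dx_j.
Expand each term, using dx_k ∧ dx_i ∧ dx_j = sgn(permutation) dx_{(a)} ∧ dx_{(b)} ∧ dx_{(c)} with (a < b < c) sorted:
  d(y*(x + z)) includes (∂/∂z)(y*(x + z)) dz = (y) dz, which multiplied by dx ∧ dy gives (y) dx ∧ dy ∧ dz
  d(y*(-y + z)) includes (∂/∂y)(y*(-y + z)) dy = (-2*y + z) dy, which multiplied by dx ∧ dz gives (2*y - z) dx ∧ dy ∧ dz
  d(x*(2*y + 3*z)) includes (∂/∂x)(x*(2*y + 3*z)) dx = (2*y + 3*z) dx, which multiplied by dy ∧ dz gives (2*y + 3*z) dx ∧ dy ∧ dz
Collecting like 3-forms: d(omega) = (5*y + 2*z) dx ∧ dy ∧ dz.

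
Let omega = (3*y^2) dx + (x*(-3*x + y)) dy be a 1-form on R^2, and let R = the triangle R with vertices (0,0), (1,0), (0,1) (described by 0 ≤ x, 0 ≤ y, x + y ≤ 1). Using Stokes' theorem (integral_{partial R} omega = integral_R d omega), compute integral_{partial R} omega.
integral_(partial R) omega = -11/6

Stokes: integral_partial_R omega = integral_R d omega with d omega = (∂Q/∂x - ∂P/∂y) dx ∧ dy.
  ∂Q/∂x = -6*x + y
  ∂P/∂y = 6*y
  integrand = ∂Q/∂x - ∂P/∂y = -6*x - 5*y.
Integrating over R: integral_0^1 integral_0^{1-x} (-6*x - 5*y) dy dx = -11/6.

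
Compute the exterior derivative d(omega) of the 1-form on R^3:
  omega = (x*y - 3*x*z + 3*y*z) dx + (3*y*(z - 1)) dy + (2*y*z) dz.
d(omega) = (-x - 3*z) dx ∧ dy + (3*x - 3*y) dx ∧ dz + (-3*y + 2*z) dy ∧ dz

For a 1-form omega = sum_i f_i dx_i, the exterior derivative is
  d(omega) = sum_{i < j} (∂f_j/∂x_i - ∂f_i/∂x_j) dx_i ∧ dx_j.
  coefficient of dx ∧ dy: ∂f_2/∂x - ∂f_1/∂y = ∂(3*y*(z - 1))/∂x - ∂(x*y - 3*x*z + 3*y*z)/∂y = -x - 3*z
  coefficient of dx ∧ dz: ∂f_3/∂x - ∂f_1/∂z = ∂(2*y*z)/∂x - ∂(x*y - 3*x*z + 3*y*z)/∂z = 3*x - 3*y
  coefficient of dy ∧ dz: ∂f_3/∂y - ∂f_2/∂z = ∂(2*y*z)/∂y - ∂(3*y*(z - 1))/∂z = -3*y + 2*z
Assembling: d(omega) = (-x - 3*z) dx ∧ dy + (3*x - 3*y) dx ∧ dz + (-3*y + 2*z) dy ∧ dz.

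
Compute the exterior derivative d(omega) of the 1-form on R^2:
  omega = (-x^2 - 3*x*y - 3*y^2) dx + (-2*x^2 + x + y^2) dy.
d(omega) = (-x + 6*y + 1) dx ∧ dy

For a 1-form omega = sum_i f_i dx_i, the exterior derivative is
  d(omega) = sum_{i < j} (∂f_j/∂x_i - ∂f_i/∂x_j) dx_i ∧ dx_j.
  coefficient of dx ∧ dy: ∂f_2/∂x - ∂f_1/∂y = ∂(-2*x^2 + x + y^2)/∂x - ∂(-x^2 - 3*x*y - 3*y^2)/∂y = -x + 6*y + 1
Assembling: d(omega) = (-x + 6*y + 1) dx ∧ dy.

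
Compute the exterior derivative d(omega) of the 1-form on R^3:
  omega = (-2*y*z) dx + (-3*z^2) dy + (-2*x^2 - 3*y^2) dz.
d(omega) = (2*z) dx ∧ dy + (-4*x + 2*y) dx ∧ dz + (-6*y + 6*z) dy ∧ dz

For a 1-form omega = sum_i f_i dx_i, the exterior derivative is
  d(omega) = sum_{i < j} (∂f_j/∂x_i - ∂f_i/∂x_j) dx_i ∧ dx_j.
  coefficient of dx ∧ dy: ∂f_2/∂x - ∂f_1/∂y = ∂(-3*z^2)/∂x - ∂(-2*y*z)/∂y = 2*z
  coefficient of dx ∧ dz: ∂f_3/∂x - ∂f_1/∂z = ∂(-2*x^2 - 3*y^2)/∂x - ∂(-2*y*z)/∂z = -4*x + 2*y
  coefficient of dy ∧ dz: ∂f_3/∂y - ∂f_2/∂z = ∂(-2*x^2 - 3*y^2)/∂y - ∂(-3*z^2)/∂z = -6*y + 6*z
Assembling: d(omega) = (2*z) dx ∧ dy + (-4*x + 2*y) dx ∧ dz + (-6*y + 6*z) dy ∧ dz.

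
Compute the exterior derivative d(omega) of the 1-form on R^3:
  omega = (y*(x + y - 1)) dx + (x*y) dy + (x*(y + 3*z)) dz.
d(omega) = (-x - y + 1) dx ∧ dy + (y + 3*z) dx ∧ dz + (x) dy ∧ dz

For a 1-form omega = sum_i f_i dx_i, the exterior derivative is
  d(omega) = sum_{i < j} (∂f_j/∂x_i - ∂f_i/∂x_j) dx_i ∧ dx_j.
  coefficient of dx ∧ dy: ∂f_2/∂x - ∂f_1/∂y = ∂(x*y)/∂x - ∂(y*(x + y - 1))/∂y = -x - y + 1
  coefficient of dx ∧ dz: ∂f_3/∂x - ∂f_1/∂z = ∂(x*(y + 3*z))/∂x - ∂(y*(x + y - 1))/∂z = y + 3*z
  coefficient of dy ∧ dz: ∂f_3/∂y - ∂f_2/∂z = ∂(x*(y + 3*z))/∂y - ∂(x*y)/∂z = x
Assembling: d(omega) = (-x - y + 1) dx ∧ dy + (y + 3*z) dx ∧ dz + (x) dy ∧ dz.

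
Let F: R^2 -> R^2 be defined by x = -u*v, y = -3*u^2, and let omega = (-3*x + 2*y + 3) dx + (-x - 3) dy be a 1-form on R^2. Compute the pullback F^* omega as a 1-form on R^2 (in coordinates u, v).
F^* omega = (-3*u*v^2 + 18*u - 3*v) du + (3*u*(2*u^2 - u*v - 1)) dv

Using F^*(f dg) = (f ∘ F) d(g ∘ F), substitute each coordinate x_i by F_i(u, v) in f_i, and replace dx_i by d F_i = (∂F_i/∂u) du + (∂F_i/∂v) dv.
  For the x component: f_1(F) = -6*u^2 + 3*u*v + 3; d F_1 = (-v) du + (-u) dv
  For the y component: f_2(F) = u*v - 3; d F_2 = (-6*u) du + (0) dv
Combining and collecting du, dv coefficients:
  coeff of du: -3*u*v^2 + 18*u - 3*v
  coeff of dv: 3*u*(2*u^2 - u*v - 1)
F^* omega = (-3*u*v^2 + 18*u - 3*v) du + (3*u*(2*u^2 - u*v - 1)) dv.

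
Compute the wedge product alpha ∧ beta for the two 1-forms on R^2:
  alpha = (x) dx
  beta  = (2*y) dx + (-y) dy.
alpha ∧ beta = (-x*y) dx ∧ dy

Distribute the wedge, using dx_i ∧ dx_j = -dx_j ∧ dx_i and dx_i ∧ dx_i = 0. For each pair (i, j) with i < j, the coefficient of dx_i ∧ dx_j in alpha ∧ beta is (alpha_i * beta_j - alpha_j * beta_i). Collecting: alpha ∧ beta = (-x*y) dx ∧ dy.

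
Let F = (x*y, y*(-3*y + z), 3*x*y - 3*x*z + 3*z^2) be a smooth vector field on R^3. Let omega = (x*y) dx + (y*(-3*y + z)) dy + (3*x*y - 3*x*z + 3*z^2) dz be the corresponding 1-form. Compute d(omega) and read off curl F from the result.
d(omega) = (3*x - y) dy ∧ dz + (-3*y + 3*z) dz ∧ dx + (-x) dx ∧ dy; curl F = (3*x - y, -3*y + 3*z, -x)

d omega = sum_{i<j} (∂f_j/∂x_i - ∂f_i/∂x_j) dx_i ∧ dx_j. Under the identification (dy ∧ dz, dz ∧ dx, dx ∧ dy) ↔ (e_x, e_y, e_z), the coefficients are exactly the components of curl F. Compute:
  ∂R/∂y - ∂Q/∂z = (3*x) - (y) = 3*x - y
  ∂P/∂z - ∂R/∂x = (0) - (3*y - 3*z) = -3*y + 3*z
  ∂Q/∂x - ∂P/∂y = (0) - (x) = -x.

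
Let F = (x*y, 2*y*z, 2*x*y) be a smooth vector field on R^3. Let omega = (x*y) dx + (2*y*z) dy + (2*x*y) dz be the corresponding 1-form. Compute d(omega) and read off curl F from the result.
d(omega) = (2*x - 2*y) dy ∧ dz + (-2*y) dz ∧ dx + (-x) dx ∧ dy; curl F = (2*x - 2*y, -2*y, -x)

d omega = sum_{i<j} (∂f_j/∂x_i - ∂f_i/∂x_j) dx_i ∧ dx_j. Under the identification (dy ∧ dz, dz ∧ dx, dx ∧ dy) ↔ (e_x, e_y, e_z), the coefficients are exactly the components of curl F. Compute:
  ∂R/∂y - ∂Q/∂z = (2*x) - (2*y) = 2*x - 2*y
  ∂P/∂z - ∂R/∂x = (0) - (2*y) = -2*y
  ∂Q/∂x - ∂P/∂y = (0) - (x) = -x.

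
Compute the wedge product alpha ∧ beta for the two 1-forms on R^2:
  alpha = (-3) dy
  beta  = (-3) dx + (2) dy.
alpha ∧ beta = (-9) dx ∧ dy

Distribute the wedge, using dx_i ∧ dx_j = -dx_j ∧ dx_i and dx_i ∧ dx_i = 0. For each pair (i, j) with i < j, the coefficient of dx_i ∧ dx_j in alpha ∧ beta is (alpha_i * beta_j - alpha_j * beta_i). Collecting: alpha ∧ beta = (-9) dx ∧ dy.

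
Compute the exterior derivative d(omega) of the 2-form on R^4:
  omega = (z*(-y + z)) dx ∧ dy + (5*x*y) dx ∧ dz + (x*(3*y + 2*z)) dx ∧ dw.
d(omega) = (-5*x - y + 2*z) dx ∧ dy ∧ dz + (-3*x) dx ∧ dy ∧ dw + (-2*x) dx ∧ dz ∧ dw

For a 2-form omega = sum_{i<j} g_{ij} dx_i ∧ dx_j, the exterior derivative is
  d(omega) = sum_{i<j} d(g_{ij}) ∧ dx_i ∧ dx_j = sum_{i<j, k} (∂g_{ij}/∂x_k) dx_k ∧ dx_i ∧ dx_j.
Expand each term, using dx_k ∧ dx_i ∧ dx_j = sgn(permutation) dx_{(a)} ∧ dx_{(b)} ∧ dx_{(c)} with (a < b < c) sorted:
  d(z*(-y + z)) includes (∂/∂z)(z*(-y + z)) dz = (-y + 2*z) dz, which multiplied by dx ∧ dy gives (-y + 2*z) dx ∧ dy ∧ dz
  d(5*x*y) includes (∂/∂y)(5*x*y) dy = (5*x) dy, which multiplied by dx ∧ dz gives (-5*x) dx ∧ dy ∧ dz
  d(x*(3*y + 2*z)) includes (∂/∂y)(x*(3*y + 2*z)) dy = (3*x) dy, which multiplied by dx ∧ dw gives (-3*x) dx ∧ dy ∧ dw
  d(x*(3*y + 2*z)) includes (∂/∂z)(x*(3*y + 2*z)) dz = (2*x) dz, which multiplied by dx ∧ dw gives (-2*x) dx ∧ dz ∧ dw
Collecting like 3-forms: d(omega) = (-5*x - y + 2*z) dx ∧ dy ∧ dz + (-3*x) dx ∧ dy ∧ dw + (-2*x) dx ∧ dz ∧ dw.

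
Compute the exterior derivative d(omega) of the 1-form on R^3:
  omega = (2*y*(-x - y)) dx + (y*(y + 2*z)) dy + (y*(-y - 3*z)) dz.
d(omega) = (2*x + 4*y) dx ∧ dy + (-4*y - 3*z) dy ∧ dz

For a 1-form omega = sum_i f_i dx_i, the exterior derivative is
  d(omega) = sum_{i < j} (∂f_j/∂x_i - ∂f_i/∂x_j) dx_i ∧ dx_j.
  coefficient of dx ∧ dy: ∂f_2/∂x - ∂f_1/∂y = ∂(y*(y + 2*z))/∂x - ∂(2*y*(-x - y))/∂y = 2*x + 4*y
  coefficient of dy ∧ dz: ∂f_3/∂y - ∂f_2/∂z = ∂(y*(-y - 3*z))/∂y - ∂(y*(y + 2*z))/∂z = -4*y - 3*z
Assembling: d(omega) = (2*x + 4*y) dx ∧ dy + (-4*y - 3*z) dy ∧ dz.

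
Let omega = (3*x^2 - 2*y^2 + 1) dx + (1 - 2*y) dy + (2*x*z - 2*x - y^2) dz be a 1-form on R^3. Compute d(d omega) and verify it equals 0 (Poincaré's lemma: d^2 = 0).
d(d omega) = 0

Step 1: d omega = sum_{i<j} (∂f_j/∂x_i - ∂f_i/∂x_j) dx_i ∧ dx_j:
  coeff of dx ∧ dy: 4*y
  coeff of dx ∧ dz: 2*z - 2
  coeff of dy ∧ dz: -2*y
Step 2: Apply d again to each 2-form coefficient. The only possible 3-form in R^3 is dx ∧ dy ∧ dz, with coefficient
  ∂(coeff of dy∧dz)/∂x - ∂(coeff of dx∧dz)/∂y + ∂(coeff of dx∧dy)/∂z
  = ∂/∂x (-2*y) - ∂/∂y (2*z - 2) + ∂/∂z (4*y).
Each of these terms simplifies to sums of mixed partials that cancel in pairs. The result is 0 (by equality of mixed partials for smooth functions — Schwarz / Clairaut).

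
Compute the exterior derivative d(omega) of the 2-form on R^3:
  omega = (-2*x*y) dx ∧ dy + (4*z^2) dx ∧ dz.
d(omega) = 0

For a 2-form omega = sum_{i<j} g_{ij} dx_i ∧ dx_j, the exterior derivative is
  d(omega) = sum_{i<j} d(g_{ij}) ∧ dx_i ∧ dx_j = sum_{i<j, k} (∂g_{ij}/∂x_k) dx_k ∧ dx_i ∧ dx_j.
Expand each term, using dx_k ∧ dx_i ∧ dx_j = sgn(permutation) dx_{(a)} ∧ dx_{(b)} ∧ dx_{(c)} with (a < b < c) sorted:

Collecting like 3-forms: d(omega) = 0.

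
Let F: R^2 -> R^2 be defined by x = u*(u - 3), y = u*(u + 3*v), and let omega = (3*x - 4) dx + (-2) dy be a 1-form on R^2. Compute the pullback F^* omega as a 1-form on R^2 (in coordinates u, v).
F^* omega = (6*u^3 - 27*u^2 + 15*u - 6*v + 12) du + (-6*u) dv

Using F^*(f dg) = (f ∘ F) d(g ∘ F), substitute each coordinate x_i by F_i(u, v) in f_i, and replace dx_i by d F_i = (∂F_i/∂u) du + (∂F_i/∂v) dv.
  For the x component: f_1(F) = 3*u^2 - 9*u - 4; d F_1 = (2*u - 3) du + (0) dv
  For the y component: f_2(F) = -2; d F_2 = (2*u + 3*v) du + (3*u) dv
Combining and collecting du, dv coefficients:
  coeff of du: 6*u^3 - 27*u^2 + 15*u - 6*v + 12
  coeff of dv: -6*u
F^* omega = (6*u^3 - 27*u^2 + 15*u - 6*v + 12) du + (-6*u) dv.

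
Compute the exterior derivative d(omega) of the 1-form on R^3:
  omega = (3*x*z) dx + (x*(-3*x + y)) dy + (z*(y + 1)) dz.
d(omega) = (-6*x + y) dx ∧ dy + (-3*x) dx ∧ dz + (z) dy ∧ dz

For a 1-form omega = sum_i f_i dx_i, the exterior derivative is
  d(omega) = sum_{i < j} (∂f_j/∂x_i - ∂f_i/∂x_j) dx_i ∧ dx_j.
  coefficient of dx ∧ dy: ∂f_2/∂x - ∂f_1/∂y = ∂(x*(-3*x + y))/∂x - ∂(3*x*z)/∂y = -6*x + y
  coefficient of dx ∧ dz: ∂f_3/∂x - ∂f_1/∂z = ∂(z*(y + 1))/∂x - ∂(3*x*z)/∂z = -3*x
  coefficient of dy ∧ dz: ∂f_3/∂y - ∂f_2/∂z = ∂(z*(y + 1))/∂y - ∂(x*(-3*x + y))/∂z = z
Assembling: d(omega) = (-6*x + y) dx ∧ dy + (-3*x) dx ∧ dz + (z) dy ∧ dz.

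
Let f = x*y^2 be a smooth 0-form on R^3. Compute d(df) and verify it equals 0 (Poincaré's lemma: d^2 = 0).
d(df) = 0

Step 1: df = sum_i (∂f/∂x_i) dx_i = (y^2) dx + (2*x*y) dy + (0) dz.
Step 2: Apply d again. Using the 1-form formula, the coefficient of dx ∧ dy in d(df) is ∂^2 f/∂x ∂y - ∂^2 f/∂y ∂x = (2*y) - (2*y) = 0 (equality of mixed partials for smooth f).
Similarly for dx ∧ dz and dy ∧ dz — all coefficients vanish. So d(df) = 0.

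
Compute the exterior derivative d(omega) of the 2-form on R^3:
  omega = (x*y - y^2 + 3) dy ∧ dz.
d(omega) = (y) dx ∧ dy ∧ dz

For a 2-form omega = sum_{i<j} g_{ij} dx_i ∧ dx_j, the exterior derivative is
  d(omega) = sum_{i<j} d(g_{ij}) ∧ dx_i ∧ dx_j = sum_{i<j, k} (∂g_{ij}/∂x_k) dx_k ∧ dx_i ∧ dx_j.
Expand each term, using dx_k ∧ dx_i ∧ dx_j = sgn(permutation) dx_{(a)} ∧ dx_{(b)} ∧ dx_{(c)} with (a < b < c) sorted:
  d(x*y - y^2 + 3) includes (∂/∂x)(x*y - y^2 + 3) dx = (y) dx, which multiplied by dy ∧ dz gives (y) dx ∧ dy ∧ dz
Collecting like 3-forms: d(omega) = (y) dx ∧ dy ∧ dz.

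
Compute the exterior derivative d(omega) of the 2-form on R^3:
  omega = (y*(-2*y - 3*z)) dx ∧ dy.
d(omega) = (-3*y) dx ∧ dy ∧ dz

For a 2-form omega = sum_{i<j} g_{ij} dx_i ∧ dx_j, the exterior derivative is
  d(omega) = sum_{i<j} d(g_{ij}) ∧ dx_i ∧ dx_j = sum_{i<j, k} (∂g_{ij}/∂x_k) dx_k ∧ dx_i ∧ dx_j.
Expand each term, using dx_k ∧ dx_i ∧ dx_j = sgn(permutation) dx_{(a)} ∧ dx_{(b)} ∧ dx_{(c)} with (a < b < c) sorted:
  d(y*(-2*y - 3*z)) includes (∂/∂z)(y*(-2*y - 3*z)) dz = (-3*y) dz, which multiplied by dx ∧ dy gives (-3*y) dx ∧ dy ∧ dz
Collecting like 3-forms: d(omega) = (-3*y) dx ∧ dy ∧ dz.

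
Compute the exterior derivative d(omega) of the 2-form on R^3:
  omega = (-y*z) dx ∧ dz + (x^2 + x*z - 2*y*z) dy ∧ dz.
d(omega) = (2*x + 2*z) dx ∧ dy ∧ dz

For a 2-form omega = sum_{i<j} g_{ij} dx_i ∧ dx_j, the exterior derivative is
  d(omega) = sum_{i<j} d(g_{ij}) ∧ dx_i ∧ dx_j = sum_{i<j, k} (∂g_{ij}/∂x_k) dx_k ∧ dx_i ∧ dx_j.
Expand each term, using dx_k ∧ dx_i ∧ dx_j = sgn(permutation) dx_{(a)} ∧ dx_{(b)} ∧ dx_{(c)} with (a < b < c) sorted:
  d(-y*z) includes (∂/∂y)(-y*z) dy = (-z) dy, which multiplied by dx ∧ dz gives (z) dx ∧ dy ∧ dz
  d(x^2 + x*z - 2*y*z) includes (∂/∂x)(x^2 + x*z - 2*y*z) dx = (2*x + z) dx, which multiplied by dy ∧ dz gives (2*x + z) dx ∧ dy ∧ dz
Collecting like 3-forms: d(omega) = (2*x + 2*z) dx ∧ dy ∧ dz.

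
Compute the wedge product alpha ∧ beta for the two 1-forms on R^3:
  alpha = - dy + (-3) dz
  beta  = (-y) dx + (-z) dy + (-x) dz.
alpha ∧ beta = (-y) dx ∧ dy + (x - 3*z) dy ∧ dz + (-3*y) dx ∧ dz

Distribute the wedge, using dx_i ∧ dx_j = -dx_j ∧ dx_i and dx_i ∧ dx_i = 0. For each pair (i, j) with i < j, the coefficient of dx_i ∧ dx_j in alpha ∧ beta is (alpha_i * beta_j - alpha_j * beta_i). Collecting: alpha ∧ beta = (-y) dx ∧ dy + (x - 3*z) dy ∧ dz + (-3*y) dx ∧ dz.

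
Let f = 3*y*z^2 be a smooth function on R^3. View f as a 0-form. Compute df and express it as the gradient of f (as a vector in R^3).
df = (0) dx + (3*z^2) dy + (6*y*z) dz; grad f = (0, 3*z^2, 6*y*z)

For a 0-form f, d f = (∂f/∂x) dx + (∂f/∂y) dy + (∂f/∂z) dz. The components of the vector representation are exactly the entries of grad f in Cartesian coordinates:
  ∂f/∂x = 0
  ∂f/∂y = 3*z^2
  ∂f/∂z = 6*y*z.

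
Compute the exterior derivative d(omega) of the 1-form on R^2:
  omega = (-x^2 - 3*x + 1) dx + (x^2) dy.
d(omega) = (2*x) dx ∧ dy

For a 1-form omega = sum_i f_i dx_i, the exterior derivative is
  d(omega) = sum_{i < j} (∂f_j/∂x_i - ∂f_i/∂x_j) dx_i ∧ dx_j.
  coefficient of dx ∧ dy: ∂f_2/∂x - ∂f_1/∂y = ∂(x^2)/∂x - ∂(-x^2 - 3*x + 1)/∂y = 2*x
Assembling: d(omega) = (2*x) dx ∧ dy.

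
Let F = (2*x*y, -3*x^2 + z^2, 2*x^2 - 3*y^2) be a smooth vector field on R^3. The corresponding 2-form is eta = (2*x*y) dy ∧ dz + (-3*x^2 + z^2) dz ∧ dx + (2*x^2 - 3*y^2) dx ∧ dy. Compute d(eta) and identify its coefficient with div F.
d(eta) = (2*y) dx ∧ dy ∧ dz; div F = 2*y

For a 2-form in R^3 of the form above, applying d gives a 3-form with coefficient ∂P/∂x + ∂Q/∂y + ∂R/∂z:
  ∂P/∂x = 2*y
  ∂Q/∂y = 0
  ∂R/∂z = 0
Sum = 2*y, which is exactly div F.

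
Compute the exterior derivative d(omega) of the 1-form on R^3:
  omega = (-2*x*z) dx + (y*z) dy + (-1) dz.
d(omega) = (2*x) dx ∧ dz + (-y) dy ∧ dz

For a 1-form omega = sum_i f_i dx_i, the exterior derivative is
  d(omega) = sum_{i < j} (∂f_j/∂x_i - ∂f_i/∂x_j) dx_i ∧ dx_j.
  coefficient of dx ∧ dz: ∂f_3/∂x - ∂f_1/∂z = ∂(-1)/∂x - ∂(-2*x*z)/∂z = 2*x
  coefficient of dy ∧ dz: ∂f_3/∂y - ∂f_2/∂z = ∂(-1)/∂y - ∂(y*z)/∂z = -y
Assembling: d(omega) = (2*x) dx ∧ dz + (-y) dy ∧ dz.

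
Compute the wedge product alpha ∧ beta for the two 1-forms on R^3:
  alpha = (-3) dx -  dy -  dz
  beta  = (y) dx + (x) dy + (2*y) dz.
alpha ∧ beta = (-3*x + y) dx ∧ dy + (-5*y) dx ∧ dz + (x - 2*y) dy ∧ dz

Distribute the wedge, using dx_i ∧ dx_j = -dx_j ∧ dx_i and dx_i ∧ dx_i = 0. For each pair (i, j) with i < j, the coefficient of dx_i ∧ dx_j in alpha ∧ beta is (alpha_i * beta_j - alpha_j * beta_i). Collecting: alpha ∧ beta = (-3*x + y) dx ∧ dy + (-5*y) dx ∧ dz + (x - 2*y) dy ∧ dz.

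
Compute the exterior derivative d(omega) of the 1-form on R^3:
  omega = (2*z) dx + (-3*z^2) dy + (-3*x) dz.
d(omega) = (-5) dx ∧ dz + (6*z) dy ∧ dz

For a 1-form omega = sum_i f_i dx_i, the exterior derivative is
  d(omega) = sum_{i < j} (∂f_j/∂x_i - ∂f_i/∂x_j) dx_i ∧ dx_j.
  coefficient of dx ∧ dz: ∂f_3/∂x - ∂f_1/∂z = ∂(-3*x)/∂x - ∂(2*z)/∂z = -5
  coefficient of dy ∧ dz: ∂f_3/∂y - ∂f_2/∂z = ∂(-3*x)/∂y - ∂(-3*z^2)/∂z = 6*z
Assembling: d(omega) = (-5) dx ∧ dz + (6*z) dy ∧ dz.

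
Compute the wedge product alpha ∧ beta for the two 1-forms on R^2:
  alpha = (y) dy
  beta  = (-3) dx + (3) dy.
alpha ∧ beta = (3*y) dx ∧ dy

Distribute the wedge, using dx_i ∧ dx_j = -dx_j ∧ dx_i and dx_i ∧ dx_i = 0. For each pair (i, j) with i < j, the coefficient of dx_i ∧ dx_j in alpha ∧ beta is (alpha_i * beta_j - alpha_j * beta_i). Collecting: alpha ∧ beta = (3*y) dx ∧ dy.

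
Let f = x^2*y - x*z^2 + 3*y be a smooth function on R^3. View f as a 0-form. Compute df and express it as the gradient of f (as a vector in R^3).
df = (2*x*y - z^2) dx + (x^2 + 3) dy + (-2*x*z) dz; grad f = (2*x*y - z^2, x^2 + 3, -2*x*z)

For a 0-form f, d f = (∂f/∂x) dx + (∂f/∂y) dy + (∂f/∂z) dz. The components of the vector representation are exactly the entries of grad f in Cartesian coordinates:
  ∂f/∂x = 2*x*y - z^2
  ∂f/∂y = x^2 + 3
  ∂f/∂z = -2*x*z.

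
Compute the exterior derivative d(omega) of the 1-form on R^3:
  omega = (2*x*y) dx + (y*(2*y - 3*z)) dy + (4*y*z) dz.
d(omega) = (-2*x) dx ∧ dy + (3*y + 4*z) dy ∧ dz

For a 1-form omega = sum_i f_i dx_i, the exterior derivative is
  d(omega) = sum_{i < j} (∂f_j/∂x_i - ∂f_i/∂x_j) dx_i ∧ dx_j.
  coefficient of dx ∧ dy: ∂f_2/∂x - ∂f_1/∂y = ∂(y*(2*y - 3*z))/∂x - ∂(2*x*y)/∂y = -2*x
  coefficient of dy ∧ dz: ∂f_3/∂y - ∂f_2/∂z = ∂(4*y*z)/∂y - ∂(y*(2*y - 3*z))/∂z = 3*y + 4*z
Assembling: d(omega) = (-2*x) dx ∧ dy + (3*y + 4*z) dy ∧ dz.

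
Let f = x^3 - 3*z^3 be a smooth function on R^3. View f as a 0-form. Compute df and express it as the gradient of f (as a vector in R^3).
df = (3*x^2) dx + (0) dy + (-9*z^2) dz; grad f = (3*x^2, 0, -9*z^2)

For a 0-form f, d f = (∂f/∂x) dx + (∂f/∂y) dy + (∂f/∂z) dz. The components of the vector representation are exactly the entries of grad f in Cartesian coordinates:
  ∂f/∂x = 3*x^2
  ∂f/∂y = 0
  ∂f/∂z = -9*z^2.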